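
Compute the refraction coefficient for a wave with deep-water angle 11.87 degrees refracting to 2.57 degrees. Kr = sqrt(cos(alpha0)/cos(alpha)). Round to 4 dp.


Kr = sqrt(cos(alpha0) / cos(alpha))
cos(11.87) = 0.978617
cos(2.57) = 0.998994
Kr = sqrt(0.978617 / 0.998994)
Kr = sqrt(0.979602)
Kr = 0.9897

0.9897


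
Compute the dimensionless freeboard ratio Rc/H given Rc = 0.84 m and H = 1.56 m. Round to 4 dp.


Relative freeboard = Rc / H
= 0.84 / 1.56
= 0.5385

0.5385


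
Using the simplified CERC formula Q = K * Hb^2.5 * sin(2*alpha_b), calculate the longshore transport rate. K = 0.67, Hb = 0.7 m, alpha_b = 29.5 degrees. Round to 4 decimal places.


Q = K * Hb^2.5 * sin(2 * alpha_b)
Hb^2.5 = 0.7^2.5 = 0.409963
sin(2 * 29.5) = sin(59.0) = 0.857167
Q = 0.67 * 0.409963 * 0.857167
Q = 0.2354 m^3/s

0.2354


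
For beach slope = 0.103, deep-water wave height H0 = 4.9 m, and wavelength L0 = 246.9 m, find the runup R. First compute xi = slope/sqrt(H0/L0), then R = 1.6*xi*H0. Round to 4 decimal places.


xi = slope / sqrt(H0/L0)
H0/L0 = 4.9/246.9 = 0.019846
sqrt(0.019846) = 0.140876
xi = 0.103 / 0.140876 = 0.731139
R = 1.6 * xi * H0 = 1.6 * 0.731139 * 4.9
R = 5.7321 m

5.7321


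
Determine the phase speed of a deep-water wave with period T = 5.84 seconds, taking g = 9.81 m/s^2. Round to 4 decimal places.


We use the deep-water celerity formula:
C = g * T / (2 * pi)
C = 9.81 * 5.84 / (2 * 3.14159...)
C = 57.290400 / 6.283185
C = 9.1181 m/s

9.1181


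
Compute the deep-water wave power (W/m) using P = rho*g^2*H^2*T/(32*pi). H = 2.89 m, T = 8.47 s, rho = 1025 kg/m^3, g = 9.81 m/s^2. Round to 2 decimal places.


P = rho * g^2 * H^2 * T / (32 * pi)
P = 1025 * 9.81^2 * 2.89^2 * 8.47 / (32 * pi)
P = 1025 * 96.2361 * 8.3521 * 8.47 / 100.53096
P = 69413.05 W/m

69413.05


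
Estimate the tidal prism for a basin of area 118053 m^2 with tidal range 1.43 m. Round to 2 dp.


Tidal prism = Area * Tidal range
P = 118053 * 1.43
P = 168815.79 m^3

168815.79


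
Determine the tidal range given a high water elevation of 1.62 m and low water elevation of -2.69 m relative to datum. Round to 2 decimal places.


Tidal range = High water - Low water
Tidal range = 1.62 - (-2.69)
Tidal range = 4.31 m

4.31


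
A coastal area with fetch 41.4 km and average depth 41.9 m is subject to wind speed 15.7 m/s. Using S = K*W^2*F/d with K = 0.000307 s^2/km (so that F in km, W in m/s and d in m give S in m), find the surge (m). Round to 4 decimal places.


S = K * W^2 * F / d
W^2 = 15.7^2 = 246.49
S = 0.000307 * 246.49 * 41.4 / 41.9
Numerator = 0.000307 * 246.49 * 41.4 = 3.132839
S = 3.132839 / 41.9 = 0.0748 m

0.0748


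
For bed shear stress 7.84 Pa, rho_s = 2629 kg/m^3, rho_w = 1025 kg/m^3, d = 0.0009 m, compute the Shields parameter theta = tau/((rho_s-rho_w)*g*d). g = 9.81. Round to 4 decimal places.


theta = tau / ((rho_s - rho_w) * g * d)
rho_s - rho_w = 2629 - 1025 = 1604
Denominator = 1604 * 9.81 * 0.0009 = 14.161716
theta = 7.84 / 14.161716
theta = 0.5536

0.5536


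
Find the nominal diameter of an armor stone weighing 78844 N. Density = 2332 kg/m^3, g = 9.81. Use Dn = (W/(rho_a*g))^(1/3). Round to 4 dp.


V = W / (rho_a * g)
V = 78844 / (2332 * 9.81)
V = 78844 / 22876.92
V = 3.446443 m^3
Dn = V^(1/3) = 3.446443^(1/3)
Dn = 1.5105 m

1.5105


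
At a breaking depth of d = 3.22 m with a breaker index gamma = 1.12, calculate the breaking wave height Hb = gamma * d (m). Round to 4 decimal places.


Hb = gamma * d
Hb = 1.12 * 3.22
Hb = 3.6064 m

3.6064


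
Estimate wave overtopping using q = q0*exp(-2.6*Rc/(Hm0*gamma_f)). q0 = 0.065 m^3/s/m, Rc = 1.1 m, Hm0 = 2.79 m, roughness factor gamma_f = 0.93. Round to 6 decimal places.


q = q0 * exp(-2.6 * Rc / (Hm0 * gamma_f))
Exponent = -2.6 * 1.1 / (2.79 * 0.93)
= -2.6 * 1.1 / 2.5947
= -1.102247
exp(-1.102247) = 0.332124
q = 0.065 * 0.332124
q = 0.021588 m^3/s/m

0.021588


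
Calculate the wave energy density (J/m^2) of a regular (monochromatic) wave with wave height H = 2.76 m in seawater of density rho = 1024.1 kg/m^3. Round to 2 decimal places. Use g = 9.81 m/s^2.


E = (1/8) * rho * g * H^2
E = (1/8) * 1024.1 * 9.81 * 2.76^2
E = 0.125 * 1024.1 * 9.81 * 7.6176
E = 9566.20 J/m^2

9566.20


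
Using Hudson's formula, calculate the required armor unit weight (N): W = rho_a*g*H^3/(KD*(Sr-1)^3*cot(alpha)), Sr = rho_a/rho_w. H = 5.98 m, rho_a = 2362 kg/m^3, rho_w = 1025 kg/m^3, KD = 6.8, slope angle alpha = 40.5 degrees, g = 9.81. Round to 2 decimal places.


Sr = rho_a / rho_w = 2362 / 1025 = 2.304390
(Sr - 1) = 1.304390
(Sr - 1)^3 = 2.219334
cot(40.5) = 1 / tan(40.5) = 1 / 0.854081 = 1.170850
Numerator = 2362 * 9.81 * 5.98^3 = 4955100.3322
Denominator = 6.8 * 2.219334 * 1.170850 = 17.669841
W = 4955100.3322 / 17.669841
W = 280426.99 N

280426.99


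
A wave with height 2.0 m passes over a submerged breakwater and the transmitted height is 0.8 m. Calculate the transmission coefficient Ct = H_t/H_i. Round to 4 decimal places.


Ct = H_t / H_i
Ct = 0.8 / 2.0
Ct = 0.4000

0.4000


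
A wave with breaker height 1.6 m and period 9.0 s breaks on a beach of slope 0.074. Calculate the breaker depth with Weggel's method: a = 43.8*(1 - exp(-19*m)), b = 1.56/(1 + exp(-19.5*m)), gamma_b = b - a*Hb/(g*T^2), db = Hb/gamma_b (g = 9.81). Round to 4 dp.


a = 43.8 * (1 - exp(-19 * m))
exp(-19 * 0.074) = exp(-1.4060) = 0.245122
a = 43.8 * (1 - 0.245122) = 33.063665
b = 1.56 / (1 + exp(-19.5 * m))
exp(-19.5 * 0.074) = exp(-1.4430) = 0.236218
b = 1.56 / (1 + 0.236218) = 1.261913
Hb / (g * T^2) = 1.6 / (9.81 * 9.0^2) = 1.6 / 794.6100 = 0.00201357
gamma_b = b - a * Hb/(g*T^2) = 1.261913 - 33.063665 * 0.00201357 = 1.195337
db = Hb / gamma_b = 1.6 / 1.195337
db = 1.3385 m

1.3385


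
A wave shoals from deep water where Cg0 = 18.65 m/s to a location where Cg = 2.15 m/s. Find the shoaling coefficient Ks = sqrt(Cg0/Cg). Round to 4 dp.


Ks = sqrt(Cg0 / Cg)
Ks = sqrt(18.65 / 2.15)
Ks = sqrt(8.6744)
Ks = 2.9452

2.9452


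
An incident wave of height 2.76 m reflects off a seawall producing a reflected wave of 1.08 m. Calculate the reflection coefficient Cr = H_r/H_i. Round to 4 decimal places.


Cr = H_r / H_i
Cr = 1.08 / 2.76
Cr = 0.3913

0.3913


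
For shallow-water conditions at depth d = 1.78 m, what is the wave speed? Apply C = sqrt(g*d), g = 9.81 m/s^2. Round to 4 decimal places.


Using the shallow-water approximation:
C = sqrt(g * d) = sqrt(9.81 * 1.78)
C = sqrt(17.4618)
C = 4.1787 m/s

4.1787


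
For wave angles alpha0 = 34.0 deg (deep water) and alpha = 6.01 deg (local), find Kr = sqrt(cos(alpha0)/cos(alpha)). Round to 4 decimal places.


Kr = sqrt(cos(alpha0) / cos(alpha))
cos(34.0) = 0.829038
cos(6.01) = 0.994504
Kr = sqrt(0.829038 / 0.994504)
Kr = sqrt(0.833619)
Kr = 0.9130

0.9130


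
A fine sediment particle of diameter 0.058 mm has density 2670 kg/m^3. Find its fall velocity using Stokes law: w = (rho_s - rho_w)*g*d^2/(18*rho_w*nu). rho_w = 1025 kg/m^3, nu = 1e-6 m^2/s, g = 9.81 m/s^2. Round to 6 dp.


w = (rho_s - rho_w) * g * d^2 / (18 * rho_w * nu)
d = 0.058 mm = 0.000058 m
rho_s - rho_w = 2670 - 1025 = 1645
Numerator = 1645 * 9.81 * (0.000058)^2 = 0.000054286382
Denominator = 18 * 1025 * 1e-6 = 0.018450
w = 0.002942 m/s

0.002942


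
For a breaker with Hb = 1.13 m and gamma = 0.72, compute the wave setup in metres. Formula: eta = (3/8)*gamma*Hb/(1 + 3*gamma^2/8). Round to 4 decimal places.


eta = (3/8) * gamma * Hb / (1 + 3*gamma^2/8)
Numerator = (3/8) * 0.72 * 1.13 = 0.305100
Denominator = 1 + 3*0.72^2/8 = 1 + 0.194400 = 1.194400
eta = 0.305100 / 1.194400
eta = 0.2554 m

0.2554


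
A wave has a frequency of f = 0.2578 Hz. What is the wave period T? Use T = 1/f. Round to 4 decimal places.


T = 1 / f
T = 1 / 0.2578
T = 3.8790 s

3.8790


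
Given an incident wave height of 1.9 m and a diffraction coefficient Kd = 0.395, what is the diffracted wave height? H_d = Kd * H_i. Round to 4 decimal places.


H_d = Kd * H_i
H_d = 0.395 * 1.9
H_d = 0.7505 m

0.7505


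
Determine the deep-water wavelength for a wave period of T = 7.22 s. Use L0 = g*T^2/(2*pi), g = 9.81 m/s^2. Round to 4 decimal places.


L0 = g * T^2 / (2 * pi)
L0 = 9.81 * 7.22^2 / (2 * pi)
L0 = 9.81 * 52.1284 / 6.28319
L0 = 511.3796 / 6.28319
L0 = 81.3886 m

81.3886


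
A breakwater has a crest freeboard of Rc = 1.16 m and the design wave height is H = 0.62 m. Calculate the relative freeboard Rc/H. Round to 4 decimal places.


Relative freeboard = Rc / H
= 1.16 / 0.62
= 1.8710

1.8710


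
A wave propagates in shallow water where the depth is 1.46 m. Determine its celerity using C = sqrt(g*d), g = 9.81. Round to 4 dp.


Using the shallow-water approximation:
C = sqrt(g * d) = sqrt(9.81 * 1.46)
C = sqrt(14.3226)
C = 3.7845 m/s

3.7845


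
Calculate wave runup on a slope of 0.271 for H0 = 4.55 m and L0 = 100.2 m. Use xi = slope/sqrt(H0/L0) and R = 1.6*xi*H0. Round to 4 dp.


xi = slope / sqrt(H0/L0)
H0/L0 = 4.55/100.2 = 0.045409
sqrt(0.045409) = 0.213094
xi = 0.271 / 0.213094 = 1.271737
R = 1.6 * xi * H0 = 1.6 * 1.271737 * 4.55
R = 9.2582 m

9.2582


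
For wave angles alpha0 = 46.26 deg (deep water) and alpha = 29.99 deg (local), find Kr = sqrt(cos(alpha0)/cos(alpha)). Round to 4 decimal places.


Kr = sqrt(cos(alpha0) / cos(alpha))
cos(46.26) = 0.691387
cos(29.99) = 0.866113
Kr = sqrt(0.691387 / 0.866113)
Kr = sqrt(0.798264)
Kr = 0.8935

0.8935


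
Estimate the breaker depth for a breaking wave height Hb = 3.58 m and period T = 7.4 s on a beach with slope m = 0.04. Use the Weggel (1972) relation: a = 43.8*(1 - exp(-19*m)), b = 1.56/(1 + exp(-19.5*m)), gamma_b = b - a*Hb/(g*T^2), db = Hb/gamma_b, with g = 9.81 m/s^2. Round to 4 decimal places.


a = 43.8 * (1 - exp(-19 * m))
exp(-19 * 0.04) = exp(-0.7600) = 0.467666
a = 43.8 * (1 - 0.467666) = 23.316210
b = 1.56 / (1 + exp(-19.5 * m))
exp(-19.5 * 0.04) = exp(-0.7800) = 0.458406
b = 1.56 / (1 + 0.458406) = 1.069661
Hb / (g * T^2) = 3.58 / (9.81 * 7.4^2) = 3.58 / 537.1956 = 0.00666424
gamma_b = b - a * Hb/(g*T^2) = 1.069661 - 23.316210 * 0.00666424 = 0.914276
db = Hb / gamma_b = 3.58 / 0.914276
db = 3.9157 m

3.9157


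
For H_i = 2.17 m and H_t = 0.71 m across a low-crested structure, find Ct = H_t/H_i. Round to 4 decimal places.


Ct = H_t / H_i
Ct = 0.71 / 2.17
Ct = 0.3272

0.3272


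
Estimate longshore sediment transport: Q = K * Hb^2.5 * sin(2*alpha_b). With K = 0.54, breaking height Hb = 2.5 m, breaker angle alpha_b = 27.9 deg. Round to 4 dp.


Q = K * Hb^2.5 * sin(2 * alpha_b)
Hb^2.5 = 2.5^2.5 = 9.882118
sin(2 * 27.9) = sin(55.8) = 0.827081
Q = 0.54 * 9.882118 * 0.827081
Q = 4.4136 m^3/s

4.4136


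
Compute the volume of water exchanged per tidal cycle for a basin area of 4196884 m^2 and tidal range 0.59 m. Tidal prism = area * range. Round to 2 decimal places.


Tidal prism = Area * Tidal range
P = 4196884 * 0.59
P = 2476161.56 m^3

2476161.56


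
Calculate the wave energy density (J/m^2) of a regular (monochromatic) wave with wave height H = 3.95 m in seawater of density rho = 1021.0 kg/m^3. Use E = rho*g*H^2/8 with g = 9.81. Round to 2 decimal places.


E = (1/8) * rho * g * H^2
E = (1/8) * 1021.0 * 9.81 * 3.95^2
E = 0.125 * 1021.0 * 9.81 * 15.6025
E = 19534.35 J/m^2

19534.35


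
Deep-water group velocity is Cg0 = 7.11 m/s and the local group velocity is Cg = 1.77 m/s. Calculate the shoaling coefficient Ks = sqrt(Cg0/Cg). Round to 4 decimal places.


Ks = sqrt(Cg0 / Cg)
Ks = sqrt(7.11 / 1.77)
Ks = sqrt(4.0169)
Ks = 2.0042

2.0042


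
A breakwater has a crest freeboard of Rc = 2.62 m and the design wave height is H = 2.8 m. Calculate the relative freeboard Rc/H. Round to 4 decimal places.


Relative freeboard = Rc / H
= 2.62 / 2.8
= 0.9357

0.9357


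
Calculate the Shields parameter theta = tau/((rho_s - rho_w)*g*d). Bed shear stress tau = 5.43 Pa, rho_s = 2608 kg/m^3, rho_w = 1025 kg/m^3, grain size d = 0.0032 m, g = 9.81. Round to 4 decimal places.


theta = tau / ((rho_s - rho_w) * g * d)
rho_s - rho_w = 2608 - 1025 = 1583
Denominator = 1583 * 9.81 * 0.0032 = 49.693536
theta = 5.43 / 49.693536
theta = 0.1093

0.1093


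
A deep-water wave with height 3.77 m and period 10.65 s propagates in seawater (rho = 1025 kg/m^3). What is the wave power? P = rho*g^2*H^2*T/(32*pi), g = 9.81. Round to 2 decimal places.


P = rho * g^2 * H^2 * T / (32 * pi)
P = 1025 * 9.81^2 * 3.77^2 * 10.65 / (32 * pi)
P = 1025 * 96.2361 * 14.2129 * 10.65 / 100.53096
P = 148523.21 W/m

148523.21


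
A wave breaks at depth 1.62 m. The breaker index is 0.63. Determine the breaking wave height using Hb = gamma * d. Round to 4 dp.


Hb = gamma * d
Hb = 0.63 * 1.62
Hb = 1.0206 m

1.0206


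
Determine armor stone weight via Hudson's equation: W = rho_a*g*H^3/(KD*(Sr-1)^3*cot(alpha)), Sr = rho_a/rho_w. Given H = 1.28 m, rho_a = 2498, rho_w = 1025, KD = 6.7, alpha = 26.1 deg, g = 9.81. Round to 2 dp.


Sr = rho_a / rho_w = 2498 / 1025 = 2.437073
(Sr - 1) = 1.437073
(Sr - 1)^3 = 2.967814
cot(26.1) = 1 / tan(26.1) = 1 / 0.489895 = 2.041254
Numerator = 2498 * 9.81 * 1.28^3 = 51391.5067
Denominator = 6.7 * 2.967814 * 2.041254 = 40.589013
W = 51391.5067 / 40.589013
W = 1266.14 N

1266.14


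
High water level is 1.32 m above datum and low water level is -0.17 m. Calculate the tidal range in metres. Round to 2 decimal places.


Tidal range = High water - Low water
Tidal range = 1.32 - (-0.17)
Tidal range = 1.49 m

1.49


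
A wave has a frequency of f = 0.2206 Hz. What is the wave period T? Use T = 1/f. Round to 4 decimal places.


T = 1 / f
T = 1 / 0.2206
T = 4.5331 s

4.5331


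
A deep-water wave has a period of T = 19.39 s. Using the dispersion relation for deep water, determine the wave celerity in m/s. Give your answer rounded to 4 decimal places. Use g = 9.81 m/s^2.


We use the deep-water celerity formula:
C = g * T / (2 * pi)
C = 9.81 * 19.39 / (2 * 3.14159...)
C = 190.215900 / 6.283185
C = 30.2738 m/s

30.2738


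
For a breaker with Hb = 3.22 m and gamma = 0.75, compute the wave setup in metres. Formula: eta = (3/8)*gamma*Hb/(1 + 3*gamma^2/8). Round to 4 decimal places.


eta = (3/8) * gamma * Hb / (1 + 3*gamma^2/8)
Numerator = (3/8) * 0.75 * 3.22 = 0.905625
Denominator = 1 + 3*0.75^2/8 = 1 + 0.210938 = 1.210938
eta = 0.905625 / 1.210938
eta = 0.7479 m

0.7479


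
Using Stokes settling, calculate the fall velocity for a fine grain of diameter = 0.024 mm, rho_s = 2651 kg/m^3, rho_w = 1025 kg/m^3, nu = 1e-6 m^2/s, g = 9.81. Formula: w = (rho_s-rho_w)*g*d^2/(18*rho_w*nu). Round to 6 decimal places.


w = (rho_s - rho_w) * g * d^2 / (18 * rho_w * nu)
d = 0.024 mm = 0.000024 m
rho_s - rho_w = 2651 - 1025 = 1626
Numerator = 1626 * 9.81 * (0.000024)^2 = 0.000009187811
Denominator = 18 * 1025 * 1e-6 = 0.018450
w = 0.000498 m/s

0.000498


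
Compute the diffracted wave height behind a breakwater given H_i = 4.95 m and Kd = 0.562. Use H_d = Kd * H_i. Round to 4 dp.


H_d = Kd * H_i
H_d = 0.562 * 4.95
H_d = 2.7819 m

2.7819


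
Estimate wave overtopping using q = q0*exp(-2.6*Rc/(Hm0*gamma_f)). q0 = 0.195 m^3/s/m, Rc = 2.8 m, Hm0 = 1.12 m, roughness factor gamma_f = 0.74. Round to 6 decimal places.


q = q0 * exp(-2.6 * Rc / (Hm0 * gamma_f))
Exponent = -2.6 * 2.8 / (1.12 * 0.74)
= -2.6 * 2.8 / 0.8288
= -8.783784
exp(-8.783784) = 0.000153
q = 0.195 * 0.000153
q = 0.000030 m^3/s/m

0.000030


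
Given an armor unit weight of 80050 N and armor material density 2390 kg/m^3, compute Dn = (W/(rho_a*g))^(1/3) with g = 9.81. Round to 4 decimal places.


V = W / (rho_a * g)
V = 80050 / (2390 * 9.81)
V = 80050 / 23445.90
V = 3.414243 m^3
Dn = V^(1/3) = 3.414243^(1/3)
Dn = 1.5058 m

1.5058


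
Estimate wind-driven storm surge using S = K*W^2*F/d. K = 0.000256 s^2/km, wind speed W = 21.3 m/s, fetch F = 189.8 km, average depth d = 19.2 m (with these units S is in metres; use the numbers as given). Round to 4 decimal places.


S = K * W^2 * F / d
W^2 = 21.3^2 = 453.69
S = 0.000256 * 453.69 * 189.8 / 19.2
Numerator = 0.000256 * 453.69 * 189.8 = 22.044253
S = 22.044253 / 19.2 = 1.1481 m

1.1481


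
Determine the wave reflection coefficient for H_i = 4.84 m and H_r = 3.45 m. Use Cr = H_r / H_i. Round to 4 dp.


Cr = H_r / H_i
Cr = 3.45 / 4.84
Cr = 0.7128

0.7128


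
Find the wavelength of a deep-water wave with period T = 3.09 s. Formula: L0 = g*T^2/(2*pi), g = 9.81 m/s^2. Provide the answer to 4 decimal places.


L0 = g * T^2 / (2 * pi)
L0 = 9.81 * 3.09^2 / (2 * pi)
L0 = 9.81 * 9.5481 / 6.28319
L0 = 93.6669 / 6.28319
L0 = 14.9075 m

14.9075


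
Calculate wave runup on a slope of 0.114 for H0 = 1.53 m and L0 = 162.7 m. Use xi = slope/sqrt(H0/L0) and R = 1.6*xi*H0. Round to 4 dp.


xi = slope / sqrt(H0/L0)
H0/L0 = 1.53/162.7 = 0.009404
sqrt(0.009404) = 0.096973
xi = 0.114 / 0.096973 = 1.175582
R = 1.6 * xi * H0 = 1.6 * 1.175582 * 1.53
R = 2.8778 m

2.8778


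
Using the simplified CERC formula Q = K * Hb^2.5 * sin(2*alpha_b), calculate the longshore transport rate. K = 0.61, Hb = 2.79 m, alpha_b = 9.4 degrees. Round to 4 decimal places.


Q = K * Hb^2.5 * sin(2 * alpha_b)
Hb^2.5 = 2.79^2.5 = 13.002010
sin(2 * 9.4) = sin(18.8) = 0.322266
Q = 0.61 * 13.002010 * 0.322266
Q = 2.5560 m^3/s

2.5560


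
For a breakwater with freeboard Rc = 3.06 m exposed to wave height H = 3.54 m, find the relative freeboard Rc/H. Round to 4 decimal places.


Relative freeboard = Rc / H
= 3.06 / 3.54
= 0.8644

0.8644


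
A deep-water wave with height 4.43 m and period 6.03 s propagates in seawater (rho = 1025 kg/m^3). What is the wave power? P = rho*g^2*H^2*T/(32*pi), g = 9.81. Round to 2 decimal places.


P = rho * g^2 * H^2 * T / (32 * pi)
P = 1025 * 9.81^2 * 4.43^2 * 6.03 / (32 * pi)
P = 1025 * 96.2361 * 19.6249 * 6.03 / 100.53096
P = 116114.59 W/m

116114.59


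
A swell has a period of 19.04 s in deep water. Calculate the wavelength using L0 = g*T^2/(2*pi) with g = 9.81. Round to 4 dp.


L0 = g * T^2 / (2 * pi)
L0 = 9.81 * 19.04^2 / (2 * pi)
L0 = 9.81 * 362.5216 / 6.28319
L0 = 3556.3369 / 6.28319
L0 = 566.0086 m

566.0086


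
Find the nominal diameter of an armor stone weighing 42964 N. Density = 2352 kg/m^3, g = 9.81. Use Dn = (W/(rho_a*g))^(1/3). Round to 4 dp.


V = W / (rho_a * g)
V = 42964 / (2352 * 9.81)
V = 42964 / 23073.12
V = 1.862080 m^3
Dn = V^(1/3) = 1.862080^(1/3)
Dn = 1.2303 m

1.2303


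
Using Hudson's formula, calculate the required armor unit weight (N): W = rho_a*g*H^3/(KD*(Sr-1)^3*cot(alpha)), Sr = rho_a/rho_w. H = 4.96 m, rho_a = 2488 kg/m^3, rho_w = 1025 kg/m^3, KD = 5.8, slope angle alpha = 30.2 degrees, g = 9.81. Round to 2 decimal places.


Sr = rho_a / rho_w = 2488 / 1025 = 2.427317
(Sr - 1) = 1.427317
(Sr - 1)^3 = 2.907779
cot(30.2) = 1 / tan(30.2) = 1 / 0.582014 = 1.718172
Numerator = 2488 * 9.81 * 4.96^3 = 2978272.3727
Denominator = 5.8 * 2.907779 * 1.718172 = 28.977173
W = 2978272.3727 / 28.977173
W = 102779.95 N

102779.95


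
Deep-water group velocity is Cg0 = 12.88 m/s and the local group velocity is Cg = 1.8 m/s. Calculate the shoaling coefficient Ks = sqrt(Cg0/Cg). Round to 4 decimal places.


Ks = sqrt(Cg0 / Cg)
Ks = sqrt(12.88 / 1.8)
Ks = sqrt(7.1556)
Ks = 2.6750

2.6750


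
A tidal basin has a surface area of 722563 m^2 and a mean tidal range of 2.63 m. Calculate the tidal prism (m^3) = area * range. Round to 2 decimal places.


Tidal prism = Area * Tidal range
P = 722563 * 2.63
P = 1900340.69 m^3

1900340.69


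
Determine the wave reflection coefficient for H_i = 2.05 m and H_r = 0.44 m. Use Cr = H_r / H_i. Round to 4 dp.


Cr = H_r / H_i
Cr = 0.44 / 2.05
Cr = 0.2146

0.2146


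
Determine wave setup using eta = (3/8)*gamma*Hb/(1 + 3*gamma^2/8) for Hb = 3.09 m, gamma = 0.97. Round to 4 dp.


eta = (3/8) * gamma * Hb / (1 + 3*gamma^2/8)
Numerator = (3/8) * 0.97 * 3.09 = 1.123987
Denominator = 1 + 3*0.97^2/8 = 1 + 0.352838 = 1.352838
eta = 1.123987 / 1.352838
eta = 0.8308 m

0.8308


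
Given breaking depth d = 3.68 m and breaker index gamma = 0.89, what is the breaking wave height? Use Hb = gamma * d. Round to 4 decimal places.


Hb = gamma * d
Hb = 0.89 * 3.68
Hb = 3.2752 m

3.2752


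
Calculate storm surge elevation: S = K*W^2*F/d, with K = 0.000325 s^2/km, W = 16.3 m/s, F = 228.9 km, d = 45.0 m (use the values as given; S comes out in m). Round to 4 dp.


S = K * W^2 * F / d
W^2 = 16.3^2 = 265.69
S = 0.000325 * 265.69 * 228.9 / 45.0
Numerator = 0.000325 * 265.69 * 228.9 = 19.765343
S = 19.765343 / 45.0 = 0.4392 m

0.4392


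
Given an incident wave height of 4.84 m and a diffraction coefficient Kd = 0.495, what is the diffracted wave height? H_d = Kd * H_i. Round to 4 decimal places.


H_d = Kd * H_i
H_d = 0.495 * 4.84
H_d = 2.3958 m

2.3958


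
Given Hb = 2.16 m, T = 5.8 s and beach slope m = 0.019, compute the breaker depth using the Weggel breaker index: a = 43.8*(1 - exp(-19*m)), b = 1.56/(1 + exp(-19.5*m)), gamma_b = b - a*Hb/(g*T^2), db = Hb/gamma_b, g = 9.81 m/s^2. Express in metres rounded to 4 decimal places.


a = 43.8 * (1 - exp(-19 * m))
exp(-19 * 0.019) = exp(-0.3610) = 0.696979
a = 43.8 * (1 - 0.696979) = 13.272320
b = 1.56 / (1 + exp(-19.5 * m))
exp(-19.5 * 0.019) = exp(-0.3705) = 0.690389
b = 1.56 / (1 + 0.690389) = 0.922864
Hb / (g * T^2) = 2.16 / (9.81 * 5.8^2) = 2.16 / 330.0084 = 0.00654529
gamma_b = b - a * Hb/(g*T^2) = 0.922864 - 13.272320 * 0.00654529 = 0.835993
db = Hb / gamma_b = 2.16 / 0.835993
db = 2.5838 m

2.5838


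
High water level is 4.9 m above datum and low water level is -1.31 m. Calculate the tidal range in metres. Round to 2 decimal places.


Tidal range = High water - Low water
Tidal range = 4.9 - (-1.31)
Tidal range = 6.21 m

6.21


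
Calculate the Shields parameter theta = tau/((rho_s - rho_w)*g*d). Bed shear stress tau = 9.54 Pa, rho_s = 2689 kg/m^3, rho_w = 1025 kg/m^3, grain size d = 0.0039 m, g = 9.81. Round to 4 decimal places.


theta = tau / ((rho_s - rho_w) * g * d)
rho_s - rho_w = 2689 - 1025 = 1664
Denominator = 1664 * 9.81 * 0.0039 = 63.662976
theta = 9.54 / 63.662976
theta = 0.1499

0.1499


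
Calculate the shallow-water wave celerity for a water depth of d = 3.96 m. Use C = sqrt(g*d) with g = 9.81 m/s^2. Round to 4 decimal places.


Using the shallow-water approximation:
C = sqrt(g * d) = sqrt(9.81 * 3.96)
C = sqrt(38.8476)
C = 6.2328 m/s

6.2328


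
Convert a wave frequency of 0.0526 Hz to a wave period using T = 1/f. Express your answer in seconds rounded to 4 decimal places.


T = 1 / f
T = 1 / 0.0526
T = 19.0114 s

19.0114


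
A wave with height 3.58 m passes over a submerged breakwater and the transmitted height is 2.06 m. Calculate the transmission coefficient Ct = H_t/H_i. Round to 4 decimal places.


Ct = H_t / H_i
Ct = 2.06 / 3.58
Ct = 0.5754

0.5754


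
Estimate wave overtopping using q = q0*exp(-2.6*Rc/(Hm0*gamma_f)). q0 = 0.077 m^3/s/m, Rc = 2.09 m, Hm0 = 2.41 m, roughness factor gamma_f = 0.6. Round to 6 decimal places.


q = q0 * exp(-2.6 * Rc / (Hm0 * gamma_f))
Exponent = -2.6 * 2.09 / (2.41 * 0.6)
= -2.6 * 2.09 / 1.4460
= -3.757953
exp(-3.757953) = 0.023331
q = 0.077 * 0.023331
q = 0.001797 m^3/s/m

0.001797


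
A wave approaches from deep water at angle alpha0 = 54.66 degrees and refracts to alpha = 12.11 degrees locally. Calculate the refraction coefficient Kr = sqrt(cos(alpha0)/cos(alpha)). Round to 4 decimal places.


Kr = sqrt(cos(alpha0) / cos(alpha))
cos(54.66) = 0.578427
cos(12.11) = 0.977747
Kr = sqrt(0.578427 / 0.977747)
Kr = sqrt(0.591592)
Kr = 0.7692

0.7692


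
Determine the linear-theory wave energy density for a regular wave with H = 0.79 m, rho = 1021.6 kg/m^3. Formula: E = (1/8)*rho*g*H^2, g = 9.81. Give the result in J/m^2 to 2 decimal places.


E = (1/8) * rho * g * H^2
E = (1/8) * 1021.6 * 9.81 * 0.79^2
E = 0.125 * 1021.6 * 9.81 * 0.6241
E = 781.83 J/m^2

781.83


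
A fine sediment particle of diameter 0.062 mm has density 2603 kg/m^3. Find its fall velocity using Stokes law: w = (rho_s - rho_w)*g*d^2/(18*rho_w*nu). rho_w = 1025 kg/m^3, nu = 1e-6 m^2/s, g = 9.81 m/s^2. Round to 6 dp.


w = (rho_s - rho_w) * g * d^2 / (18 * rho_w * nu)
d = 0.062 mm = 0.000062 m
rho_s - rho_w = 2603 - 1025 = 1578
Numerator = 1578 * 9.81 * (0.000062)^2 = 0.000059505812
Denominator = 18 * 1025 * 1e-6 = 0.018450
w = 0.003225 m/s

0.003225


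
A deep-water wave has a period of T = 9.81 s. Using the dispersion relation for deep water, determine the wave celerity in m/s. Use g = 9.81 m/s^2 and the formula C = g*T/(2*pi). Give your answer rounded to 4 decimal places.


We use the deep-water celerity formula:
C = g * T / (2 * pi)
C = 9.81 * 9.81 / (2 * 3.14159...)
C = 96.236100 / 6.283185
C = 15.3165 m/s

15.3165


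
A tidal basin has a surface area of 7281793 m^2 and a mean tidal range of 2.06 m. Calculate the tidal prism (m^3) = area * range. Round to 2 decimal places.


Tidal prism = Area * Tidal range
P = 7281793 * 2.06
P = 15000493.58 m^3

15000493.58


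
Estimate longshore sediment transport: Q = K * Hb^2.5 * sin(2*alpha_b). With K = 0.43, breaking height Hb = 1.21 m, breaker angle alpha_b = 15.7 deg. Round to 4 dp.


Q = K * Hb^2.5 * sin(2 * alpha_b)
Hb^2.5 = 1.21^2.5 = 1.610510
sin(2 * 15.7) = sin(31.4) = 0.521010
Q = 0.43 * 1.610510 * 0.521010
Q = 0.3608 m^3/s

0.3608


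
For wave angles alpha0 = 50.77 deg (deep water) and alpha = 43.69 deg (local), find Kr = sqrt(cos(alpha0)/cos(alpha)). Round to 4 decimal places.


Kr = sqrt(cos(alpha0) / cos(alpha))
cos(50.77) = 0.632435
cos(43.69) = 0.723088
Kr = sqrt(0.632435 / 0.723088)
Kr = sqrt(0.874631)
Kr = 0.9352

0.9352


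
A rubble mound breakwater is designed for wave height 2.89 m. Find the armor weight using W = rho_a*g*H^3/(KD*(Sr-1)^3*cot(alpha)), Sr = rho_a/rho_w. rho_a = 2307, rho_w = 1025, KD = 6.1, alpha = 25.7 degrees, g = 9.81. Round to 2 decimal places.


Sr = rho_a / rho_w = 2307 / 1025 = 2.250732
(Sr - 1) = 1.250732
(Sr - 1)^3 = 1.956557
cot(25.7) = 1 / tan(25.7) = 1 / 0.481267 = 2.077847
Numerator = 2307 * 9.81 * 2.89^3 = 546273.4962
Denominator = 6.1 * 1.956557 * 2.077847 = 24.799092
W = 546273.4962 / 24.799092
W = 22027.96 N

22027.96


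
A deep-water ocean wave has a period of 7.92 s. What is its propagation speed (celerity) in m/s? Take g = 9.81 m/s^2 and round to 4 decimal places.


We use the deep-water celerity formula:
C = g * T / (2 * pi)
C = 9.81 * 7.92 / (2 * 3.14159...)
C = 77.695200 / 6.283185
C = 12.3656 m/s

12.3656


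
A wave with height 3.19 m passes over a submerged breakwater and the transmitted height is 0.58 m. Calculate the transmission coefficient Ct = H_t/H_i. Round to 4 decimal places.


Ct = H_t / H_i
Ct = 0.58 / 3.19
Ct = 0.1818

0.1818


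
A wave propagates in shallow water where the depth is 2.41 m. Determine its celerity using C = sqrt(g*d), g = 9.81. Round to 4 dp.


Using the shallow-water approximation:
C = sqrt(g * d) = sqrt(9.81 * 2.41)
C = sqrt(23.6421)
C = 4.8623 m/s

4.8623


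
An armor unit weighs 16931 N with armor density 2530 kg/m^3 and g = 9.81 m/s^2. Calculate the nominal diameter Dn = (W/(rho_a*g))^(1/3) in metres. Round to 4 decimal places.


V = W / (rho_a * g)
V = 16931 / (2530 * 9.81)
V = 16931 / 24819.30
V = 0.682171 m^3
Dn = V^(1/3) = 0.682171^(1/3)
Dn = 0.8803 m

0.8803


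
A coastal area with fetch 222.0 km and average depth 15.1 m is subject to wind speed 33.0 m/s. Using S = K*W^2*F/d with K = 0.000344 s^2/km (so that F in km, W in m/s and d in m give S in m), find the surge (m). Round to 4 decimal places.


S = K * W^2 * F / d
W^2 = 33.0^2 = 1089.00
S = 0.000344 * 1089.00 * 222.0 / 15.1
Numerator = 0.000344 * 1089.00 * 222.0 = 83.164752
S = 83.164752 / 15.1 = 5.5076 m

5.5076


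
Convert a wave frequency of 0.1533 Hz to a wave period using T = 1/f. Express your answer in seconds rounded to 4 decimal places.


T = 1 / f
T = 1 / 0.1533
T = 6.5232 s

6.5232


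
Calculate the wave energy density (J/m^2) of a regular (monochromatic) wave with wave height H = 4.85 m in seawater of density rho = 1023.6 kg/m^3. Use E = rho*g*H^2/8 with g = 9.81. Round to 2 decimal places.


E = (1/8) * rho * g * H^2
E = (1/8) * 1023.6 * 9.81 * 4.85^2
E = 0.125 * 1023.6 * 9.81 * 23.5225
E = 29525.20 J/m^2

29525.20


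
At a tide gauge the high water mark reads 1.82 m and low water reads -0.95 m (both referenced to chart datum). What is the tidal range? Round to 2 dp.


Tidal range = High water - Low water
Tidal range = 1.82 - (-0.95)
Tidal range = 2.77 m

2.77


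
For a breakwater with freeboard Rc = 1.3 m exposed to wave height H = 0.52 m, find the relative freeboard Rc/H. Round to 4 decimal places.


Relative freeboard = Rc / H
= 1.3 / 0.52
= 2.5000

2.5000


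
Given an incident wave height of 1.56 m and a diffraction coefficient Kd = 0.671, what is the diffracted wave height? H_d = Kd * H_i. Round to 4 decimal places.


H_d = Kd * H_i
H_d = 0.671 * 1.56
H_d = 1.0468 m

1.0468


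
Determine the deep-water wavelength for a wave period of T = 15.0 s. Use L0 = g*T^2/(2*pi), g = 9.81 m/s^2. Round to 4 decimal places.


L0 = g * T^2 / (2 * pi)
L0 = 9.81 * 15.0^2 / (2 * pi)
L0 = 9.81 * 225.0000 / 6.28319
L0 = 2207.2500 / 6.28319
L0 = 351.2947 m

351.2947


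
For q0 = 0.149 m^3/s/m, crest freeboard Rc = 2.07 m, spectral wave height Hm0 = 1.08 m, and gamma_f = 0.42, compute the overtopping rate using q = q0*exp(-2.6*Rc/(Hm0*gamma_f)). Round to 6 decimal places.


q = q0 * exp(-2.6 * Rc / (Hm0 * gamma_f))
Exponent = -2.6 * 2.07 / (1.08 * 0.42)
= -2.6 * 2.07 / 0.4536
= -11.865079
exp(-11.865079) = 0.000007
q = 0.149 * 0.000007
q = 0.000001 m^3/s/m

0.000001


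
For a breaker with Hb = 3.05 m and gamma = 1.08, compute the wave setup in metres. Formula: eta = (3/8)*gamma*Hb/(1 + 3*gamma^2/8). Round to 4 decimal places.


eta = (3/8) * gamma * Hb / (1 + 3*gamma^2/8)
Numerator = (3/8) * 1.08 * 3.05 = 1.235250
Denominator = 1 + 3*1.08^2/8 = 1 + 0.437400 = 1.437400
eta = 1.235250 / 1.437400
eta = 0.8594 m

0.8594


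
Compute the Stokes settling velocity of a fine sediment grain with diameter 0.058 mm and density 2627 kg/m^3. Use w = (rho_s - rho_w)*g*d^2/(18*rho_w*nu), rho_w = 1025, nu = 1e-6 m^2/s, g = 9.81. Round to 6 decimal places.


w = (rho_s - rho_w) * g * d^2 / (18 * rho_w * nu)
d = 0.058 mm = 0.000058 m
rho_s - rho_w = 2627 - 1025 = 1602
Numerator = 1602 * 9.81 * (0.000058)^2 = 0.000052867346
Denominator = 18 * 1025 * 1e-6 = 0.018450
w = 0.002865 m/s

0.002865


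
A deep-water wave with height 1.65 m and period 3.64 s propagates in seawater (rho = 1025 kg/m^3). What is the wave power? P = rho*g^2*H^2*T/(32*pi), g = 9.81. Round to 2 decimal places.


P = rho * g^2 * H^2 * T / (32 * pi)
P = 1025 * 9.81^2 * 1.65^2 * 3.64 / (32 * pi)
P = 1025 * 96.2361 * 2.7225 * 3.64 / 100.53096
P = 9723.69 W/m

9723.69


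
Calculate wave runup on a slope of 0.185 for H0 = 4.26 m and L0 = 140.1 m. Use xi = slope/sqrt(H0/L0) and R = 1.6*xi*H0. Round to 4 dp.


xi = slope / sqrt(H0/L0)
H0/L0 = 4.26/140.1 = 0.030407
sqrt(0.030407) = 0.174376
xi = 0.185 / 0.174376 = 1.060928
R = 1.6 * xi * H0 = 1.6 * 1.060928 * 4.26
R = 7.2313 m

7.2313


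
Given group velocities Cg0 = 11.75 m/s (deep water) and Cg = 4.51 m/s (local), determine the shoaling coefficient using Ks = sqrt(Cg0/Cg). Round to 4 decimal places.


Ks = sqrt(Cg0 / Cg)
Ks = sqrt(11.75 / 4.51)
Ks = sqrt(2.6053)
Ks = 1.6141

1.6141


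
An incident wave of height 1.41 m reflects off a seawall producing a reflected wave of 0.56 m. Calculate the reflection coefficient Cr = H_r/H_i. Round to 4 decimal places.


Cr = H_r / H_i
Cr = 0.56 / 1.41
Cr = 0.3972

0.3972


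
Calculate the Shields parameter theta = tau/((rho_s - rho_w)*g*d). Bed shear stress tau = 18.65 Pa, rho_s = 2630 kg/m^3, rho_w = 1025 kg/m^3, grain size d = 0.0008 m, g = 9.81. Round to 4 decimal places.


theta = tau / ((rho_s - rho_w) * g * d)
rho_s - rho_w = 2630 - 1025 = 1605
Denominator = 1605 * 9.81 * 0.0008 = 12.596040
theta = 18.65 / 12.596040
theta = 1.4806

1.4806


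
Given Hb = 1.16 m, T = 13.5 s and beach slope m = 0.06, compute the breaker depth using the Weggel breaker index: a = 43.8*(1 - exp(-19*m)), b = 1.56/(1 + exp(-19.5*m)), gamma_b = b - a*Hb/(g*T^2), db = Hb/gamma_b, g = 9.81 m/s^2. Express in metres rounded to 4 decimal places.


a = 43.8 * (1 - exp(-19 * m))
exp(-19 * 0.06) = exp(-1.1400) = 0.319819
a = 43.8 * (1 - 0.319819) = 29.791927
b = 1.56 / (1 + exp(-19.5 * m))
exp(-19.5 * 0.06) = exp(-1.1700) = 0.310367
b = 1.56 / (1 + 0.310367) = 1.190506
Hb / (g * T^2) = 1.16 / (9.81 * 13.5^2) = 1.16 / 1787.8725 = 0.00064882
gamma_b = b - a * Hb/(g*T^2) = 1.190506 - 29.791927 * 0.00064882 = 1.171177
db = Hb / gamma_b = 1.16 / 1.171177
db = 0.9905 m

0.9905


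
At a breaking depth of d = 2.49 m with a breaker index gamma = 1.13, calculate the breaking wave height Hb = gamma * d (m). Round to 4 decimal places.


Hb = gamma * d
Hb = 1.13 * 2.49
Hb = 2.8137 m

2.8137


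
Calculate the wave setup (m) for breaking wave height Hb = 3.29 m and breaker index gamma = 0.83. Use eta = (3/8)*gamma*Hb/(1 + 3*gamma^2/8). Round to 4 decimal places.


eta = (3/8) * gamma * Hb / (1 + 3*gamma^2/8)
Numerator = (3/8) * 0.83 * 3.29 = 1.024012
Denominator = 1 + 3*0.83^2/8 = 1 + 0.258338 = 1.258338
eta = 1.024012 / 1.258338
eta = 0.8138 m

0.8138


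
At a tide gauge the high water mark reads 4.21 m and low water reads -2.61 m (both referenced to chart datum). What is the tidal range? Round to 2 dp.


Tidal range = High water - Low water
Tidal range = 4.21 - (-2.61)
Tidal range = 6.82 m

6.82


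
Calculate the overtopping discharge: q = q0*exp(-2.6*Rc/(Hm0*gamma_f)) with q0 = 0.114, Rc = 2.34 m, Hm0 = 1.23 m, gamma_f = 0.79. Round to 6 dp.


q = q0 * exp(-2.6 * Rc / (Hm0 * gamma_f))
Exponent = -2.6 * 2.34 / (1.23 * 0.79)
= -2.6 * 2.34 / 0.9717
= -6.261192
exp(-6.261192) = 0.001909
q = 0.114 * 0.001909
q = 0.000218 m^3/s/m

0.000218


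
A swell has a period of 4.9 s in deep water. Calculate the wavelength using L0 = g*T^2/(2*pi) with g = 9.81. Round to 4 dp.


L0 = g * T^2 / (2 * pi)
L0 = 9.81 * 4.9^2 / (2 * pi)
L0 = 9.81 * 24.0100 / 6.28319
L0 = 235.5381 / 6.28319
L0 = 37.4871 m

37.4871


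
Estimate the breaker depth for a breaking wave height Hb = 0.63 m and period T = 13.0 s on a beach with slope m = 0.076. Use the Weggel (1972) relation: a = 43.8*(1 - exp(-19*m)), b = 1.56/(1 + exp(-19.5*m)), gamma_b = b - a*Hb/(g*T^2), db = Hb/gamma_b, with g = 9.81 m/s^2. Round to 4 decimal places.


a = 43.8 * (1 - exp(-19 * m))
exp(-19 * 0.076) = exp(-1.4440) = 0.235982
a = 43.8 * (1 - 0.235982) = 33.463991
b = 1.56 / (1 + exp(-19.5 * m))
exp(-19.5 * 0.076) = exp(-1.4820) = 0.227183
b = 1.56 / (1 + 0.227183) = 1.271204
Hb / (g * T^2) = 0.63 / (9.81 * 13.0^2) = 0.63 / 1657.8900 = 0.00038000
gamma_b = b - a * Hb/(g*T^2) = 1.271204 - 33.463991 * 0.00038000 = 1.258488
db = Hb / gamma_b = 0.63 / 1.258488
db = 0.5006 m

0.5006


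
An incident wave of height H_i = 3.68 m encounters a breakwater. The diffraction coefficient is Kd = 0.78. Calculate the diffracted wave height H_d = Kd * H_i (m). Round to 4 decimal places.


H_d = Kd * H_i
H_d = 0.78 * 3.68
H_d = 2.8704 m

2.8704


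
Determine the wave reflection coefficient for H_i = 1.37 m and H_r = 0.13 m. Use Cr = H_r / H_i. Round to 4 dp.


Cr = H_r / H_i
Cr = 0.13 / 1.37
Cr = 0.0949

0.0949


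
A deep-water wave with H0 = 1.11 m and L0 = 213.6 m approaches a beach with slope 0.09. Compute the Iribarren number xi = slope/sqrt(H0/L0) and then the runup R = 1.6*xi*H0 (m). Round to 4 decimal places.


xi = slope / sqrt(H0/L0)
H0/L0 = 1.11/213.6 = 0.005197
sqrt(0.005197) = 0.072088
xi = 0.09 / 0.072088 = 1.248480
R = 1.6 * xi * H0 = 1.6 * 1.248480 * 1.11
R = 2.2173 m

2.2173


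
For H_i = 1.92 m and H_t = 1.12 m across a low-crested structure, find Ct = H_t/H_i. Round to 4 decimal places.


Ct = H_t / H_i
Ct = 1.12 / 1.92
Ct = 0.5833

0.5833


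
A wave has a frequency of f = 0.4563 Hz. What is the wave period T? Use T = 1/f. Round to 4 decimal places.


T = 1 / f
T = 1 / 0.4563
T = 2.1915 s

2.1915


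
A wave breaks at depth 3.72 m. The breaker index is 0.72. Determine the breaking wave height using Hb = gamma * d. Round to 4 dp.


Hb = gamma * d
Hb = 0.72 * 3.72
Hb = 2.6784 m

2.6784


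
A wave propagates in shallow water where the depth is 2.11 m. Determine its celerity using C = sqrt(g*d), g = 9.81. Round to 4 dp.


Using the shallow-water approximation:
C = sqrt(g * d) = sqrt(9.81 * 2.11)
C = sqrt(20.6991)
C = 4.5496 m/s

4.5496


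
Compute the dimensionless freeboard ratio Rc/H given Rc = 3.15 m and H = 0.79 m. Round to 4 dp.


Relative freeboard = Rc / H
= 3.15 / 0.79
= 3.9873

3.9873


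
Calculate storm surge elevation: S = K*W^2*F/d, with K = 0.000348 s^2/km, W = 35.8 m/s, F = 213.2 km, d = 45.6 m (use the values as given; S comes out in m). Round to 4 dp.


S = K * W^2 * F / d
W^2 = 35.8^2 = 1281.64
S = 0.000348 * 1281.64 * 213.2 / 45.6
Numerator = 0.000348 * 1281.64 * 213.2 = 95.089486
S = 95.089486 / 45.6 = 2.0853 m

2.0853


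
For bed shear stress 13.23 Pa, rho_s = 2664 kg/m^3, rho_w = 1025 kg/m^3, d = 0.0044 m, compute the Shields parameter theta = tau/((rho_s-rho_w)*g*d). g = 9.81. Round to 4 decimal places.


theta = tau / ((rho_s - rho_w) * g * d)
rho_s - rho_w = 2664 - 1025 = 1639
Denominator = 1639 * 9.81 * 0.0044 = 70.745796
theta = 13.23 / 70.745796
theta = 0.1870

0.1870


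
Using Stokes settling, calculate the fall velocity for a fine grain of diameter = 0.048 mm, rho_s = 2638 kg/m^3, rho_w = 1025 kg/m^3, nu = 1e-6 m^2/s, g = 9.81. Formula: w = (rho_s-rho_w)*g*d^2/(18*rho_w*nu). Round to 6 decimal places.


w = (rho_s - rho_w) * g * d^2 / (18 * rho_w * nu)
d = 0.048 mm = 0.000048 m
rho_s - rho_w = 2638 - 1025 = 1613
Numerator = 1613 * 9.81 * (0.000048)^2 = 0.000036457413
Denominator = 18 * 1025 * 1e-6 = 0.018450
w = 0.001976 m/s

0.001976


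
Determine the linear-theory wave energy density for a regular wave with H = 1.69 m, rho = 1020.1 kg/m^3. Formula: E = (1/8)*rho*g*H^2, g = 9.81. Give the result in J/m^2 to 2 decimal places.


E = (1/8) * rho * g * H^2
E = (1/8) * 1020.1 * 9.81 * 1.69^2
E = 0.125 * 1020.1 * 9.81 * 2.8561
E = 3572.69 J/m^2

3572.69


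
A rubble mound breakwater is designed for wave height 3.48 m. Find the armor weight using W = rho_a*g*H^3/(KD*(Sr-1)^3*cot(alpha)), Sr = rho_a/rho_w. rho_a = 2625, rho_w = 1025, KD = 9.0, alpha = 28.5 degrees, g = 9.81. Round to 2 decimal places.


Sr = rho_a / rho_w = 2625 / 1025 = 2.560976
(Sr - 1) = 1.560976
(Sr - 1)^3 = 3.803543
cot(28.5) = 1 / tan(28.5) = 1 / 0.542956 = 1.841771
Numerator = 2625 * 9.81 * 3.48^3 = 1085265.6242
Denominator = 9.0 * 3.803543 * 1.841771 = 63.047296
W = 1085265.6242 / 63.047296
W = 17213.52 N

17213.52


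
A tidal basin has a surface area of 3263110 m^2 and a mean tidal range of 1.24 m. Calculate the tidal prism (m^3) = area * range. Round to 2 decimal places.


Tidal prism = Area * Tidal range
P = 3263110 * 1.24
P = 4046256.40 m^3

4046256.40


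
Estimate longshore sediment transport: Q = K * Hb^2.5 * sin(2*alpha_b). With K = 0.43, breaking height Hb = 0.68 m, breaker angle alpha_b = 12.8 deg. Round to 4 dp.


Q = K * Hb^2.5 * sin(2 * alpha_b)
Hb^2.5 = 0.68^2.5 = 0.381305
sin(2 * 12.8) = sin(25.6) = 0.432086
Q = 0.43 * 0.381305 * 0.432086
Q = 0.0708 m^3/s

0.0708


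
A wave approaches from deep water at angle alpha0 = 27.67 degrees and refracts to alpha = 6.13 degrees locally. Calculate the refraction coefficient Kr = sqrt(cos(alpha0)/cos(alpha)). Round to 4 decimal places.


Kr = sqrt(cos(alpha0) / cos(alpha))
cos(27.67) = 0.885637
cos(6.13) = 0.994282
Kr = sqrt(0.885637 / 0.994282)
Kr = sqrt(0.890730)
Kr = 0.9438

0.9438


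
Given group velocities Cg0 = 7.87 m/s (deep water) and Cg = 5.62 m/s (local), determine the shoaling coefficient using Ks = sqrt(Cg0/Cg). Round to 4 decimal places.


Ks = sqrt(Cg0 / Cg)
Ks = sqrt(7.87 / 5.62)
Ks = sqrt(1.4004)
Ks = 1.1834

1.1834
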